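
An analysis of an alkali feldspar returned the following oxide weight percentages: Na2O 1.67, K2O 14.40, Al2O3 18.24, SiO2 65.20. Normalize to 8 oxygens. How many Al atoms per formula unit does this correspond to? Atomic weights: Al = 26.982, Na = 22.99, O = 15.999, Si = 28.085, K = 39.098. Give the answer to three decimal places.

0.991 Al apfu

1.67 wt% Na2O ÷ 61.979 g/mol = 0.02694 mol, giving 0.05388 Na and 0.02694 O.
14.40 wt% K2O ÷ 94.195 g/mol = 0.15287 mol, giving 0.30574 K and 0.15287 O.
18.24 wt% Al2O3 ÷ 101.961 g/mol = 0.17889 mol, giving 0.35778 Al and 0.53667 O.
65.20 wt% SiO2 ÷ 60.083 g/mol = 1.08517 mol, giving 1.08517 Si and 2.17034 O.
Oxygen sums to 2.88682; scaling by 8/2.88682 = 2.77122 puts the formula on 8 O.
Al: 0.35778 × 2.77122 = 0.991 atoms per formula unit.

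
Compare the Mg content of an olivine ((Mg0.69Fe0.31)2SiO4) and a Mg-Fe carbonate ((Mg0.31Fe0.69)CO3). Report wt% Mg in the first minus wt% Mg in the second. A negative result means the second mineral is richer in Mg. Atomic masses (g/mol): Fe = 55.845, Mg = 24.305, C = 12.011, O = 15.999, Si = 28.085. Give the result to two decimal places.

Mg in (Mg0.69Fe0.31)2SiO4: molar mass 160.246 g/mol; 1.38×24.305 = 33.541 g → 20.93 wt%.
Mg in (Mg0.31Fe0.69)CO3: molar mass 106.076 g/mol; 0.31×24.305 = 7.535 g → 7.10 wt%.
Difference = 20.93 − 7.10 = 13.83 percentage points.

13.83 percentage points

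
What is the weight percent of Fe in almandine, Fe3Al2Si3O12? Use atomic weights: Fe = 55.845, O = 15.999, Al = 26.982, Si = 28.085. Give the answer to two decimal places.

M(Fe3Al2Si3O12) = 497.742 g/mol.
Fe contributes 3 × 55.845 = 167.535 g per mole.
167.535/497.742 = 0.3366 → 33.66%.

33.66 weight percent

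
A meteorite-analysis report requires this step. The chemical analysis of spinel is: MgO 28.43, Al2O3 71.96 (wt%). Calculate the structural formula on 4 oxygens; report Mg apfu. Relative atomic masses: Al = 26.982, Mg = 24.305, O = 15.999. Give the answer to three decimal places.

28.43 wt% MgO ÷ 40.304 g/mol = 0.70539 mol, giving 0.70539 Mg and 0.70539 O.
71.96 wt% Al2O3 ÷ 101.961 g/mol = 0.70576 mol, giving 1.41152 Al and 2.11728 O.
Oxygen sums to 2.82267; scaling by 4/2.82267 = 1.41710 puts the formula on 4 O.
Mg: 0.70539 × 1.41710 = 1.000 atoms per formula unit.

1.000 Mg apfu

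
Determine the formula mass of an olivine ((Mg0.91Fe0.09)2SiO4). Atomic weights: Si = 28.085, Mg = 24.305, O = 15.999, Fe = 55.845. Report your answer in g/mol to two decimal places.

M = 1.82·24.305 + 0.18·55.845 + 1·28.085 + 4·15.999

146.37 g/mol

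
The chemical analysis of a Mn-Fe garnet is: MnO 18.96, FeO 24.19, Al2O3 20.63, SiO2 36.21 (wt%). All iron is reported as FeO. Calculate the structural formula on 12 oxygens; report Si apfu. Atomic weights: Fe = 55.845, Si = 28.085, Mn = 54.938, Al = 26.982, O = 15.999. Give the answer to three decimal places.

MnO (M=70.937): mol = 0.26728; Mn = 0.26728, O = 0.26728.
FeO (M=71.844): mol = 0.33670; Fe = 0.33670, O = 0.33670.
Al2O3 (M=101.961): mol = 0.20233; Al = 0.40466, O = 0.60699.
SiO2 (M=60.083): mol = 0.60267; Si = 0.60267, O = 1.20534.
ΣO = 2.41631; factor = 12/ΣO = 4.96625.
Si apfu = 0.60267 × 4.96625 = 2.993.

2.993 Si apfu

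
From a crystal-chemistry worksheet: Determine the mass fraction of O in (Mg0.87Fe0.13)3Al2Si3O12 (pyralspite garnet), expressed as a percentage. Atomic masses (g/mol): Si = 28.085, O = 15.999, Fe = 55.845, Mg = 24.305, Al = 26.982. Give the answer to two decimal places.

46.22 weight percent

M((Mg0.87Fe0.13)3Al2Si3O12) = 415.423 g/mol.
O contributes 12 × 15.999 = 191.988 g per mole.
191.988/415.423 = 0.4622 → 46.22%.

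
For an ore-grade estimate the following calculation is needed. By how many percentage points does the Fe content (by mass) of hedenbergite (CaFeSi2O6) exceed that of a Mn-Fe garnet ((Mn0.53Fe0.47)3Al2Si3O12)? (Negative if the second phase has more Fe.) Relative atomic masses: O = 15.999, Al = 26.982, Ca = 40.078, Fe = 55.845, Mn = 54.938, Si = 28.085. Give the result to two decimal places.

M(CaFeSi2O6) = 248.087 g/mol, so wt% Fe = 55.845/248.087 × 100 = 22.51%.
M((Mn0.53Fe0.47)3Al2Si3O12) = 496.300 g/mol, so wt% Fe = 78.741/496.300 × 100 = 15.87%.
22.51 − 15.87 = 6.64 pp.

6.64 percentage points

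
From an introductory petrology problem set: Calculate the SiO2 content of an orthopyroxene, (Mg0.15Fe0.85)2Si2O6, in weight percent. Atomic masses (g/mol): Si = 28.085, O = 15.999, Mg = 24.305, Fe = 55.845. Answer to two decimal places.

Formula mass = 254.392 g/mol.
2 Si → 2.0000 mol SiO2 per formula unit; M(SiO2) = 60.083, so SiO2 mass = 120.166 g.
120.166/254.392 × 100 = 47.24 wt%.

47.24 wt%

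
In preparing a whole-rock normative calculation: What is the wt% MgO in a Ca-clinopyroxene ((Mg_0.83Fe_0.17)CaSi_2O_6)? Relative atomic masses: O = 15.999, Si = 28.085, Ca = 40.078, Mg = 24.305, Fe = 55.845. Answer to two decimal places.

Formula mass = 221.909 g/mol.
0.83 Mg → 0.8300 mol MgO per formula unit; M(MgO) = 40.304, so MgO mass = 33.452 g.
33.452/221.909 × 100 = 15.07 wt%.

15.07 wt%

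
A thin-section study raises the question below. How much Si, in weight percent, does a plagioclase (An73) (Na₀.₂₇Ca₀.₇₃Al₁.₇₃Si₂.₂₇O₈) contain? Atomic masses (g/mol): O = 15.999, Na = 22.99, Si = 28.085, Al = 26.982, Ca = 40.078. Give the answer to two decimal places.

Formula mass = 0.27*22.99 + 0.73*40.078 + 1.73*26.982 + 2.27*28.085 + 8*15.999 = 273.888 g/mol, of which 63.753 g is Si.
So Si makes up 63.753/273.888 = 0.2328 of the mass, i.e. 23.28%.

23.28 weight percent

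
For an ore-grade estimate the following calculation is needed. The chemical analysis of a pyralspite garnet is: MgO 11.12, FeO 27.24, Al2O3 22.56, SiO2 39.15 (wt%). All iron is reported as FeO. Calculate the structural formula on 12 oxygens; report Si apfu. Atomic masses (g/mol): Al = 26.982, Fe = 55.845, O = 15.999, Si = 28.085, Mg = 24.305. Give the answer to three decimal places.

2.982 Si apfu

11.12 wt% MgO ÷ 40.304 g/mol = 0.27590 mol, giving 0.27590 Mg and 0.27590 O.
27.24 wt% FeO ÷ 71.844 g/mol = 0.37915 mol, giving 0.37915 Fe and 0.37915 O.
22.56 wt% Al2O3 ÷ 101.961 g/mol = 0.22126 mol, giving 0.44252 Al and 0.66378 O.
39.15 wt% SiO2 ÷ 60.083 g/mol = 0.65160 mol, giving 0.65160 Si and 1.30320 O.
Oxygen sums to 2.62203; scaling by 12/2.62203 = 4.57661 puts the formula on 12 O.
Si: 0.65160 × 4.57661 = 2.982 atoms per formula unit.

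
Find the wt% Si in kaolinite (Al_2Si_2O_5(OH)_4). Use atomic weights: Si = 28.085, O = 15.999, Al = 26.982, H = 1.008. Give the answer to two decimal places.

Formula mass = 2·26.982 + 2·28.085 + 9·15.999 + 4·1.008 = 258.157 g/mol, of which 56.170 g is Si.
So Si makes up 56.170/258.157 = 0.2176 of the mass, i.e. 21.76%.

21.76 weight percent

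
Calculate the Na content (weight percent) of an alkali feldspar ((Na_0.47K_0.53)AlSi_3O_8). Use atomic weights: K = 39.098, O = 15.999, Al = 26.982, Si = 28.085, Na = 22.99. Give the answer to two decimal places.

3.99 weight percent

M((Na_0.47K_0.53)AlSi_3O_8) = 270.756 g/mol.
Na contributes 0.47 × 22.99 = 10.805 g per mole.
10.805/270.756 = 0.0399 → 3.99%.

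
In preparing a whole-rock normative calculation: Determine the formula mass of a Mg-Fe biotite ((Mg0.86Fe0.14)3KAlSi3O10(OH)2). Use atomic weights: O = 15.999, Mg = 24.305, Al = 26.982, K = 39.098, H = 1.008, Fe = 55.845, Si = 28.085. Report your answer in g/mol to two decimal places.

430.50 g/mol

The formula mass is the sum 2.58·24.305 + 0.42·55.845 + 1·39.098 + 1·26.982 + 3·28.085 + 12·15.999 + 2·1.008.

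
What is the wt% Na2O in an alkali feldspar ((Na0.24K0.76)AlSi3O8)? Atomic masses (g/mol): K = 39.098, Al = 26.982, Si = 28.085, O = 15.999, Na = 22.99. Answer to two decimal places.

M((Na0.24K0.76)AlSi3O8) = 274.461 g/mol; M(Na2O) = 61.979 g/mol.
Moles Na2O per formula unit = 0.24 Na ÷ 2 = 0.1200.
Na2O fraction = (0.1200 × 61.979) / 274.461 = 7.437/274.461 = 0.0271.

2.71 wt%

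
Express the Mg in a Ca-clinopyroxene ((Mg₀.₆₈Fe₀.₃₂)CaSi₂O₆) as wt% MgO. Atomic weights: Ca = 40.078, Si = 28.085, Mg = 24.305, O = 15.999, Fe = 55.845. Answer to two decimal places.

12.09 wt%

Formula mass = 226.640 g/mol.
0.68 Mg → 0.6800 mol MgO per formula unit; M(MgO) = 40.304, so MgO mass = 27.407 g.
27.407/226.640 × 100 = 12.09 wt%.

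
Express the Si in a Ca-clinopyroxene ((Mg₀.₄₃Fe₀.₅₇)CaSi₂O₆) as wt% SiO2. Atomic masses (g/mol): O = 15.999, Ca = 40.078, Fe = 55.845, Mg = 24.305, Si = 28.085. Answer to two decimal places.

M((Mg₀.₄₃Fe₀.₅₇)CaSi₂O₆) = 234.525 g/mol; M(SiO2) = 60.083 g/mol.
Moles SiO2 per formula unit = 2 Si ÷ 1 = 2.0000.
SiO2 fraction = (2.0000 × 60.083) / 234.525 = 120.166/234.525 = 0.5124.

51.24 wt%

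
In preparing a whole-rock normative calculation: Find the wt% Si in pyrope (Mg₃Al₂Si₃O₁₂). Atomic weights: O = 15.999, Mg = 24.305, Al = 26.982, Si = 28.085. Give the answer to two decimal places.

20.90 wt%

Formula mass = 3×24.305 + 2×26.982 + 3×28.085 + 12×15.999 = 403.122 g/mol, of which 84.255 g is Si.
So Si makes up 84.255/403.122 = 0.2090 of the mass, i.e. 20.90%.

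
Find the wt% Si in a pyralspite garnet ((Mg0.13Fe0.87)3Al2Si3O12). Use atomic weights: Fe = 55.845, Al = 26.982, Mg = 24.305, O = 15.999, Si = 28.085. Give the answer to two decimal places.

17.36 wt%

M((Mg0.13Fe0.87)3Al2Si3O12) = 485.441 g/mol.
Si contributes 3 × 28.085 = 84.255 g per mole.
84.255/485.441 = 0.1736 → 17.36%.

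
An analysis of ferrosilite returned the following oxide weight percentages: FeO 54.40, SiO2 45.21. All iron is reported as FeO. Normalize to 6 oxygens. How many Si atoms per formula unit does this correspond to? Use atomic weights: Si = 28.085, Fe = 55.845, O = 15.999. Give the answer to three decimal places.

1.996 Si apfu

FeO: 54.40/71.844 = 0.75720 mol → 0.75720 mol Fe, 0.75720 mol O.
SiO2: 45.21/60.083 = 0.75246 mol → 0.75246 mol Si, 1.50492 mol O.
Total oxygen = 2.26212 mol. Normalization factor = 6/2.26212 = 2.65238.
Si per 6 O = 0.75246 × 2.65238 = 1.996.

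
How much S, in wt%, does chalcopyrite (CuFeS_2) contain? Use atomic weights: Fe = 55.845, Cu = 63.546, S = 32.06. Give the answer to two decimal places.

Formula mass = 1×63.546 + 1×55.845 + 2×32.06 = 183.511 g/mol, of which 64.120 g is S.
So S makes up 64.120/183.511 = 0.3494 of the mass, i.e. 34.94%.

34.94 wt%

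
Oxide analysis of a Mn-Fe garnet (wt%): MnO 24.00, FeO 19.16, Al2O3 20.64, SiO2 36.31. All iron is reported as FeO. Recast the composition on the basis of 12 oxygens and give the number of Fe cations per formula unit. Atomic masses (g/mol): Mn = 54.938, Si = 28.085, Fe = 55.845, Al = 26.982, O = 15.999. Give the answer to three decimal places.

MnO: 24.00/70.937 = 0.33833 mol → 0.33833 mol Mn, 0.33833 mol O.
FeO: 19.16/71.844 = 0.26669 mol → 0.26669 mol Fe, 0.26669 mol O.
Al2O3: 20.64/101.961 = 0.20243 mol → 0.40486 mol Al, 0.60729 mol O.
SiO2: 36.31/60.083 = 0.60433 mol → 0.60433 mol Si, 1.20866 mol O.
Total oxygen = 2.42097 mol. Normalization factor = 12/2.42097 = 4.95669.
Fe per 12 O = 0.26669 × 4.95669 = 1.322.

1.322 Fe apfu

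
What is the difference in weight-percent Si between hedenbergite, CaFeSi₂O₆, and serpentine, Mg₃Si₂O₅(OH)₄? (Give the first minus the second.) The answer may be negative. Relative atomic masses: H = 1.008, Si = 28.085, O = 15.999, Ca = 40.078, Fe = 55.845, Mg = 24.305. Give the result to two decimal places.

2.37 percentage points

M(CaFeSi₂O₆) = 248.087 g/mol, so wt% Si = 56.170/248.087 × 100 = 22.64%.
M(Mg₃Si₂O₅(OH)₄) = 277.108 g/mol, so wt% Si = 56.170/277.108 × 100 = 20.27%.
22.64 − 20.27 = 2.37 pp.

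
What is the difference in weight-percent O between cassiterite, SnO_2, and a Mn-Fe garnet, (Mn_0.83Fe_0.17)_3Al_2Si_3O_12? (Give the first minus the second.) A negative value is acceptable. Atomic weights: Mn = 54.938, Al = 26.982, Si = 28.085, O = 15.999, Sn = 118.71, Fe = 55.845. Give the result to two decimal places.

First mineral: 31.998 g O in 150.708 g formula = 21.23 wt% O.
Second mineral: 191.988 g O in 495.484 g formula = 38.75 wt% O.
21.23% − 38.75% gives a difference of -17.52 percentage points.

-17.52 percentage points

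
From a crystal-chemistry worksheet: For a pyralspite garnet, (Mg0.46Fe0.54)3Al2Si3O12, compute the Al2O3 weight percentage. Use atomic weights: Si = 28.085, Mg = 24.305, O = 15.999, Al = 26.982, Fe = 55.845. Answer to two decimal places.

Molar mass of (Mg0.46Fe0.54)3Al2Si3O12 = 1.38×24.305 + 1.62×55.845 + 2×26.982 + 3×28.085 + 12×15.999 = 454.217 g/mol.
Each formula unit contains 2 Al, equivalent to 2/2 = 1.0000 mol Al2O3.
M(Al2O3) = 2×26.982 + 3×15.999 = 101.961 g/mol.
Mass of Al2O3 per formula unit = 1.0000 × 101.961 = 101.961 g.
Al2O3 wt% = 101.961 / 454.217 × 100 = 22.45%.

22.45 wt%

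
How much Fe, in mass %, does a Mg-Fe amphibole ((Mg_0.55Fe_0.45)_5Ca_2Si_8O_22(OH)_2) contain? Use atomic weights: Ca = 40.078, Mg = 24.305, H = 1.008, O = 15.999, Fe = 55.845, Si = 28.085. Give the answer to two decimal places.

14.22 mass %

M((Mg_0.55Fe_0.45)_5Ca_2Si_8O_22(OH)_2) = 883.318 g/mol.
Fe contributes 2.25 × 55.845 = 125.651 g per mole.
125.651/883.318 = 0.1422 → 14.22%.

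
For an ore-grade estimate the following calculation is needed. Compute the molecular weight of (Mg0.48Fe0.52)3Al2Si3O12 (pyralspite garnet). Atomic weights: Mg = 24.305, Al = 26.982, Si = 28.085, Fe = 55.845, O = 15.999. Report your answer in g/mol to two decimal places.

452.32 g/mol

M = 1.44·24.305 + 1.56·55.845 + 2·26.982 + 3·28.085 + 12·15.999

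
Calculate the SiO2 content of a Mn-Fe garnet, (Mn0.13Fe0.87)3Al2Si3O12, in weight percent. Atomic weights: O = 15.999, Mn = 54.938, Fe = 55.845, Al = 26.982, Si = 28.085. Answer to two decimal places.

Formula mass = 497.388 g/mol.
3 Si → 3.0000 mol SiO2 per formula unit; M(SiO2) = 60.083, so SiO2 mass = 180.249 g.
180.249/497.388 × 100 = 36.24 wt%.

36.24 wt%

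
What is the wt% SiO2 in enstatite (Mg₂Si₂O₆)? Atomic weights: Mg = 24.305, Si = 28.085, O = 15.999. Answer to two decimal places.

Formula mass = 200.774 g/mol.
2 Si → 2.0000 mol SiO2 per formula unit; M(SiO2) = 60.083, so SiO2 mass = 120.166 g.
120.166/200.774 × 100 = 59.85 wt%.

59.85 wt%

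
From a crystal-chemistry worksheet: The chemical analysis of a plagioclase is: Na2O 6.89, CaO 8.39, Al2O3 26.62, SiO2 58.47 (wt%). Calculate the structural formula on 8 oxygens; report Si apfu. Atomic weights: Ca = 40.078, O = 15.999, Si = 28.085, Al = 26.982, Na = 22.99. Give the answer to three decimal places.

Na2O (M=61.979): mol = 0.11117; Na = 0.22234, O = 0.11117.
CaO (M=56.077): mol = 0.14962; Ca = 0.14962, O = 0.14962.
Al2O3 (M=101.961): mol = 0.26108; Al = 0.52216, O = 0.78324.
SiO2 (M=60.083): mol = 0.97315; Si = 0.97315, O = 1.94630.
ΣO = 2.99033; factor = 8/ΣO = 2.67529.
Si apfu = 0.97315 × 2.67529 = 2.603.

2.603 Si apfu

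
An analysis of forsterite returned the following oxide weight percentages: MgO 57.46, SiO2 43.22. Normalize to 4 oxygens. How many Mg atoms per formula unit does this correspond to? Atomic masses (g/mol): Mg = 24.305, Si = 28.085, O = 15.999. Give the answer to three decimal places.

1.991 Mg apfu

57.46 wt% MgO ÷ 40.304 g/mol = 1.42566 mol, giving 1.42566 Mg and 1.42566 O.
43.22 wt% SiO2 ÷ 60.083 g/mol = 0.71934 mol, giving 0.71934 Si and 1.43868 O.
Oxygen sums to 2.86434; scaling by 4/2.86434 = 1.39648 puts the formula on 4 O.
Mg: 1.42566 × 1.39648 = 1.991 atoms per formula unit.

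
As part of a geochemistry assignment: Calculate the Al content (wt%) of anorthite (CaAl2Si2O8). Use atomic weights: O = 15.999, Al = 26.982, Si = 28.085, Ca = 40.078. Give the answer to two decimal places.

Formula mass = 1*40.078 + 2*26.982 + 2*28.085 + 8*15.999 = 278.204 g/mol, of which 53.964 g is Al.
So Al makes up 53.964/278.204 = 0.1940 of the mass, i.e. 19.40%.

19.40 wt%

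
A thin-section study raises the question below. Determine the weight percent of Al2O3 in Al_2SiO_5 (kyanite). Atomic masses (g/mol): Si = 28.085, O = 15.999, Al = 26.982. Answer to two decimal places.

Molar mass of Al_2SiO_5 = 2×26.982 + 1×28.085 + 5×15.999 = 162.044 g/mol.
Each formula unit contains 2 Al, equivalent to 2/2 = 1.0000 mol Al2O3.
M(Al2O3) = 2×26.982 + 3×15.999 = 101.961 g/mol.
Mass of Al2O3 per formula unit = 1.0000 × 101.961 = 101.961 g.
Al2O3 wt% = 101.961 / 162.044 × 100 = 62.92%.

62.92 wt%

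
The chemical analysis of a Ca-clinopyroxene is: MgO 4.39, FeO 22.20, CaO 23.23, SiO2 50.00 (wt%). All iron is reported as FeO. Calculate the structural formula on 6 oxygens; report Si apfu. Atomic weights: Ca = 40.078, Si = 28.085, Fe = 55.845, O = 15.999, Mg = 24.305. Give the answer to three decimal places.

MgO: 4.39/40.304 = 0.10892 mol → 0.10892 mol Mg, 0.10892 mol O.
FeO: 22.20/71.844 = 0.30900 mol → 0.30900 mol Fe, 0.30900 mol O.
CaO: 23.23/56.077 = 0.41425 mol → 0.41425 mol Ca, 0.41425 mol O.
SiO2: 50.00/60.083 = 0.83218 mol → 0.83218 mol Si, 1.66436 mol O.
Total oxygen = 2.49653 mol. Normalization factor = 6/2.49653 = 2.40334.
Si per 6 O = 0.83218 × 2.40334 = 2.000.

2.000 Si apfu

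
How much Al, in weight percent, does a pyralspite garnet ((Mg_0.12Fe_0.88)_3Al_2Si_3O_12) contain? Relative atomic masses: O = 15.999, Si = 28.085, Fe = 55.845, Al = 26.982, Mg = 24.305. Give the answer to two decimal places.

M((Mg_0.12Fe_0.88)_3Al_2Si_3O_12) = 486.388 g/mol.
Al contributes 2 × 26.982 = 53.964 g per mole.
53.964/486.388 = 0.1109 → 11.09%.

11.09 weight percent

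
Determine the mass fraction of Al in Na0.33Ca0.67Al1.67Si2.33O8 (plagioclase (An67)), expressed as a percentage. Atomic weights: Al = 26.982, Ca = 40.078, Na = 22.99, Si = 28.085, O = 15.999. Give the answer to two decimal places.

M(Na0.33Ca0.67Al1.67Si2.33O8) = 272.929 g/mol.
Al contributes 1.67 × 26.982 = 45.060 g per mole.
45.060/272.929 = 0.1651 → 16.51%.

16.51 wt%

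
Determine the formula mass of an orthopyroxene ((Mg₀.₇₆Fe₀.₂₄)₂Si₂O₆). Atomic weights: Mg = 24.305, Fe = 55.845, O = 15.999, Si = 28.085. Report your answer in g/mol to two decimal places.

The formula mass is the sum 1.52×24.305 + 0.48×55.845 + 2×28.085 + 6×15.999.

215.91 g/mol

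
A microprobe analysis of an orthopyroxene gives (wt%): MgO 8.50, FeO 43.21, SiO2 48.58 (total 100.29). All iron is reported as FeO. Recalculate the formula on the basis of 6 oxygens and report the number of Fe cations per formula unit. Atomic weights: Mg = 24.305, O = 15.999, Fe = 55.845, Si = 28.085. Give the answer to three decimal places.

1.485 Fe apfu

MgO (M=40.304): mol = 0.21090; Mg = 0.21090, O = 0.21090.
FeO (M=71.844): mol = 0.60144; Fe = 0.60144, O = 0.60144.
SiO2 (M=60.083): mol = 0.80855; Si = 0.80855, O = 1.61710.
ΣO = 2.42944; factor = 6/ΣO = 2.46970.
Fe apfu = 0.60144 × 2.46970 = 1.485.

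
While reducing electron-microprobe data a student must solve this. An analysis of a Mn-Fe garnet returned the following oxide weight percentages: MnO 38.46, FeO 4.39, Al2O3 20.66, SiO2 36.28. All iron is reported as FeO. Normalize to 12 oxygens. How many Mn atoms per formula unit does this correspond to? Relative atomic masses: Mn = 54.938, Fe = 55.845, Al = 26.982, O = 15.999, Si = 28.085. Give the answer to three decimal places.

2.690 Mn apfu

38.46 wt% MnO ÷ 70.937 g/mol = 0.54217 mol, giving 0.54217 Mn and 0.54217 O.
4.39 wt% FeO ÷ 71.844 g/mol = 0.06110 mol, giving 0.06110 Fe and 0.06110 O.
20.66 wt% Al2O3 ÷ 101.961 g/mol = 0.20263 mol, giving 0.40526 Al and 0.60789 O.
36.28 wt% SiO2 ÷ 60.083 g/mol = 0.60383 mol, giving 0.60383 Si and 1.20766 O.
Oxygen sums to 2.41882; scaling by 12/2.41882 = 4.96110 puts the formula on 12 O.
Mn: 0.54217 × 4.96110 = 2.690 atoms per formula unit.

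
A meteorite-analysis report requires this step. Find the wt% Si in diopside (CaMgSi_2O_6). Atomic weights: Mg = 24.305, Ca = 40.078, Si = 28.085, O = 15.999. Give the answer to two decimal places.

25.94 wt%

Molar mass of CaMgSi_2O_6: 1·40.078 + 1·24.305 + 2·28.085 + 6·15.999 = 216.547 g/mol.
Mass of Si per formula unit: 2 × 28.085 = 56.170 g.
Weight fraction Si = 56.170 / 216.547 = 0.2594.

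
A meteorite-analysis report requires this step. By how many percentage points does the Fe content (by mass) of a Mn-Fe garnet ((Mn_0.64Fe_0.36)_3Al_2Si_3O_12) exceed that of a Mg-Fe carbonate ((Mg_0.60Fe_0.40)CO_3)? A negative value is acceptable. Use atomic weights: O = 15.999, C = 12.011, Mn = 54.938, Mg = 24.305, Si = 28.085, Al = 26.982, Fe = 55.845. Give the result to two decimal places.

Fe in (Mn_0.64Fe_0.36)_3Al_2Si_3O_12: molar mass 496.001 g/mol; 1.08×55.845 = 60.313 g → 12.16 wt%.
Fe in (Mg_0.60Fe_0.40)CO_3: molar mass 96.929 g/mol; 0.40×55.845 = 22.338 g → 23.05 wt%.
Difference = 12.16 − 23.05 = -10.89 percentage points.

-10.89 percentage points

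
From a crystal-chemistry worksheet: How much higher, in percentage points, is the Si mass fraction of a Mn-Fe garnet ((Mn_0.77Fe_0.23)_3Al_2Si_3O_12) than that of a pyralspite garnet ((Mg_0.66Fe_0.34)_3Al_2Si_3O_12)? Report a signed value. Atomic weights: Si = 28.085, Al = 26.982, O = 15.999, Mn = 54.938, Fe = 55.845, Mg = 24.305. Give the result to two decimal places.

-2.36 percentage points

Si in (Mn_0.77Fe_0.23)_3Al_2Si_3O_12: molar mass 495.647 g/mol; 3×28.085 = 84.255 g → 17.00 wt%.
Si in (Mg_0.66Fe_0.34)_3Al_2Si_3O_12: molar mass 435.293 g/mol; 3×28.085 = 84.255 g → 19.36 wt%.
Difference = 17.00 − 19.36 = -2.36 percentage points.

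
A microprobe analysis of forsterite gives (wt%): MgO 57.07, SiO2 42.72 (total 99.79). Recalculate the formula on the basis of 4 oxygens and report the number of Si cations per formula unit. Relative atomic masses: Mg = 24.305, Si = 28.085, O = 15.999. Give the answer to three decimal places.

1.002 Si apfu

MgO: 57.07/40.304 = 1.41599 mol → 1.41599 mol Mg, 1.41599 mol O.
SiO2: 42.72/60.083 = 0.71102 mol → 0.71102 mol Si, 1.42204 mol O.
Total oxygen = 2.83803 mol. Normalization factor = 4/2.83803 = 1.40943.
Si per 4 O = 0.71102 × 1.40943 = 1.002.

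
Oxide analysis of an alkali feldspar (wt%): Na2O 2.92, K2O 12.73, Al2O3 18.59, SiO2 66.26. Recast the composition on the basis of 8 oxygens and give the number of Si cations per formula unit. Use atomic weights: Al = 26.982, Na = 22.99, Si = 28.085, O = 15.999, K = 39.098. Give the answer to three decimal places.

3.006 Si apfu

Na2O (M=61.979): mol = 0.04711; Na = 0.09422, O = 0.04711.
K2O (M=94.195): mol = 0.13515; K = 0.27030, O = 0.13515.
Al2O3 (M=101.961): mol = 0.18232; Al = 0.36464, O = 0.54696.
SiO2 (M=60.083): mol = 1.10281; Si = 1.10281, O = 2.20562.
ΣO = 2.93484; factor = 8/ΣO = 2.72587.
Si apfu = 1.10281 × 2.72587 = 3.006.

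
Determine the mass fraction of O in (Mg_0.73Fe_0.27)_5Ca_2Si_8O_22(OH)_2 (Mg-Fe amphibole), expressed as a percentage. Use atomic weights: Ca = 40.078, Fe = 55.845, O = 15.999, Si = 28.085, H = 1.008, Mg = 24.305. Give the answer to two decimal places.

Molar mass of (Mg_0.73Fe_0.27)_5Ca_2Si_8O_22(OH)_2: 3.65·24.305 + 1.35·55.845 + 2·40.078 + 8·28.085 + 24·15.999 + 2·1.008 = 854.932 g/mol.
Mass of O per formula unit: 24 × 15.999 = 383.976 g.
Weight fraction O = 383.976 / 854.932 = 0.4491.

44.91 mass %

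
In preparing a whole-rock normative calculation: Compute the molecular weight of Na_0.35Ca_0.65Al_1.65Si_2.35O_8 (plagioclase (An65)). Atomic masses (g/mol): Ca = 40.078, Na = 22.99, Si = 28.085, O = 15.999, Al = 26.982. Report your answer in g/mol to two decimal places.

272.61 g/mol

The formula mass is the sum 0.35×22.99 + 0.65×40.078 + 1.65×26.982 + 2.35×28.085 + 8×15.999.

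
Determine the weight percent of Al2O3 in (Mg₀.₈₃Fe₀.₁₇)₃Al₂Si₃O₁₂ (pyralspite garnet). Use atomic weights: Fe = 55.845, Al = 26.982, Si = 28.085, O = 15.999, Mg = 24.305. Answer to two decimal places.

24.32 wt%

Formula mass = 419.207 g/mol.
2 Al → 1.0000 mol Al2O3 per formula unit; M(Al2O3) = 101.961, so Al2O3 mass = 101.961 g.
101.961/419.207 × 100 = 24.32 wt%.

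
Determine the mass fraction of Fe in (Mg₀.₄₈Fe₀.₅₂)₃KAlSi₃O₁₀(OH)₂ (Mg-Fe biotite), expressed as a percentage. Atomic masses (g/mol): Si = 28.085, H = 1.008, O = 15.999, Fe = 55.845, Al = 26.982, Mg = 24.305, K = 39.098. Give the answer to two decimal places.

Formula mass = 1.44×24.305 + 1.56×55.845 + 1×39.098 + 1×26.982 + 3×28.085 + 12×15.999 + 2×1.008 = 466.456 g/mol, of which 87.118 g is Fe.
So Fe makes up 87.118/466.456 = 0.1868 of the mass, i.e. 18.68%.

18.68 wt%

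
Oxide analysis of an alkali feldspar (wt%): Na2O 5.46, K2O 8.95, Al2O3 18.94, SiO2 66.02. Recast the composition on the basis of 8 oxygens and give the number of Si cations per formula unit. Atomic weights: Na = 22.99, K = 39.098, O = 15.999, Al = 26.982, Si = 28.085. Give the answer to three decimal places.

Na2O: 5.46/61.979 = 0.08809 mol → 0.17618 mol Na, 0.08809 mol O.
K2O: 8.95/94.195 = 0.09502 mol → 0.19004 mol K, 0.09502 mol O.
Al2O3: 18.94/101.961 = 0.18576 mol → 0.37152 mol Al, 0.55728 mol O.
SiO2: 66.02/60.083 = 1.09881 mol → 1.09881 mol Si, 2.19762 mol O.
Total oxygen = 2.93801 mol. Normalization factor = 8/2.93801 = 2.72293.
Si per 8 O = 1.09881 × 2.72293 = 2.992.

2.992 Si apfu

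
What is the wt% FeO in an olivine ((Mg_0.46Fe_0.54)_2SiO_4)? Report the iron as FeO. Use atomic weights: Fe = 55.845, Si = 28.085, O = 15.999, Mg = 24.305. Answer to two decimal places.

Formula mass = 174.754 g/mol.
1.08 Fe → 1.0800 mol FeO per formula unit; M(FeO) = 71.844, so FeO mass = 77.592 g.
77.592/174.754 × 100 = 44.40 wt%.

44.40 wt%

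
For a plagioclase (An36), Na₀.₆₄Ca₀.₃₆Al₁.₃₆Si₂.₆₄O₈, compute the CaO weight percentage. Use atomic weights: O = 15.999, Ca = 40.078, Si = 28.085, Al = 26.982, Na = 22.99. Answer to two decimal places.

Formula mass = 267.974 g/mol.
0.36 Ca → 0.3600 mol CaO per formula unit; M(CaO) = 56.077, so CaO mass = 20.188 g.
20.188/267.974 × 100 = 7.53 wt%.

7.53 wt%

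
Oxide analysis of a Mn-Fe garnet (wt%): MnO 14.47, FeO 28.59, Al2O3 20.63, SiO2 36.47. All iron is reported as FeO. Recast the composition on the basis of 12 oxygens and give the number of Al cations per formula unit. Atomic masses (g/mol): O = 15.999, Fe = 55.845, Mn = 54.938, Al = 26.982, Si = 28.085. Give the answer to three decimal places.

MnO (M=70.937): mol = 0.20398; Mn = 0.20398, O = 0.20398.
FeO (M=71.844): mol = 0.39795; Fe = 0.39795, O = 0.39795.
Al2O3 (M=101.961): mol = 0.20233; Al = 0.40466, O = 0.60699.
SiO2 (M=60.083): mol = 0.60699; Si = 0.60699, O = 1.21398.
ΣO = 2.42290; factor = 12/ΣO = 4.95274.
Al apfu = 0.40466 × 4.95274 = 2.004.

2.004 Al apfu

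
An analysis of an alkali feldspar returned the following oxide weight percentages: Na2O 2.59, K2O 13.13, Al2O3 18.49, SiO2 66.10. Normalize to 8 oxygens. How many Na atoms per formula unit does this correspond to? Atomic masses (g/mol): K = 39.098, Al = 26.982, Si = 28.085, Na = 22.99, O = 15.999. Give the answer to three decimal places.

0.229 Na apfu

Na2O (M=61.979): mol = 0.04179; Na = 0.08358, O = 0.04179.
K2O (M=94.195): mol = 0.13939; K = 0.27878, O = 0.13939.
Al2O3 (M=101.961): mol = 0.18134; Al = 0.36268, O = 0.54402.
SiO2 (M=60.083): mol = 1.10014; Si = 1.10014, O = 2.20028.
ΣO = 2.92548; factor = 8/ΣO = 2.73459.
Na apfu = 0.08358 × 2.73459 = 0.229.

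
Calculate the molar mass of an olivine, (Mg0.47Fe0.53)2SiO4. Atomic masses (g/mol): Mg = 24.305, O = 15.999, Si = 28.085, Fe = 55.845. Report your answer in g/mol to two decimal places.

174.12 g/mol

M = 0.94×24.305 + 1.06×55.845 + 1×28.085 + 4×15.999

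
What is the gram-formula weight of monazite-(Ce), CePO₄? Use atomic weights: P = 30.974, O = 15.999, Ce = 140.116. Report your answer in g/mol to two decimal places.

M = 1×140.116 + 1×30.974 + 4×15.999

235.09 g/mol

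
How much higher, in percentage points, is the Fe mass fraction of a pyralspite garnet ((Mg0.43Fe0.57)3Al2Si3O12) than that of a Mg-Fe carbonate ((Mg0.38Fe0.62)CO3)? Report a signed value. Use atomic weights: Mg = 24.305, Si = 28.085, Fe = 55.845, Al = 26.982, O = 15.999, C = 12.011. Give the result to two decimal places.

-12.44 percentage points

First mineral: 95.495 g Fe in 457.055 g formula = 20.89 wt% Fe.
Second mineral: 34.624 g Fe in 103.868 g formula = 33.33 wt% Fe.
20.89% − 33.33% gives a difference of -12.44 percentage points.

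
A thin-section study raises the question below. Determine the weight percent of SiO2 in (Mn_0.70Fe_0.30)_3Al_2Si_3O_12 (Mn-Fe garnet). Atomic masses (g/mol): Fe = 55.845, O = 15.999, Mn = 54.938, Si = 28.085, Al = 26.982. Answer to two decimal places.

36.35 wt%

Formula mass = 495.837 g/mol.
3 Si → 3.0000 mol SiO2 per formula unit; M(SiO2) = 60.083, so SiO2 mass = 180.249 g.
180.249/495.837 × 100 = 36.35 wt%.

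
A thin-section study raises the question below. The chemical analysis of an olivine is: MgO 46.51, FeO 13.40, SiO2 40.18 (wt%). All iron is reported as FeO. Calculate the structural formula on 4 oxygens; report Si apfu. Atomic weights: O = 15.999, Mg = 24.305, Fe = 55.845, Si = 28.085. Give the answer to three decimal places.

MgO: 46.51/40.304 = 1.15398 mol → 1.15398 mol Mg, 1.15398 mol O.
FeO: 13.40/71.844 = 0.18652 mol → 0.18652 mol Fe, 0.18652 mol O.
SiO2: 40.18/60.083 = 0.66874 mol → 0.66874 mol Si, 1.33748 mol O.
Total oxygen = 2.67798 mol. Normalization factor = 4/2.67798 = 1.49366.
Si per 4 O = 0.66874 × 1.49366 = 0.999.

0.999 Si apfu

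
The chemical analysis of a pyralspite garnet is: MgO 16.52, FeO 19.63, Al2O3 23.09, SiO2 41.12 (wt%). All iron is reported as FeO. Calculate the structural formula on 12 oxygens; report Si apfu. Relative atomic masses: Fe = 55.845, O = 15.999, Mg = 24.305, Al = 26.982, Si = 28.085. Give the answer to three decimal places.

3.007 Si apfu

MgO: 16.52/40.304 = 0.40988 mol → 0.40988 mol Mg, 0.40988 mol O.
FeO: 19.63/71.844 = 0.27323 mol → 0.27323 mol Fe, 0.27323 mol O.
Al2O3: 23.09/101.961 = 0.22646 mol → 0.45292 mol Al, 0.67938 mol O.
SiO2: 41.12/60.083 = 0.68439 mol → 0.68439 mol Si, 1.36878 mol O.
Total oxygen = 2.73127 mol. Normalization factor = 12/2.73127 = 4.39356.
Si per 12 O = 0.68439 × 4.39356 = 3.007.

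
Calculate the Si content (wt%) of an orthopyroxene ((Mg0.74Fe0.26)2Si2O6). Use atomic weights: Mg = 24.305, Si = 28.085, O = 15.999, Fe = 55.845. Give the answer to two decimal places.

Molar mass of (Mg0.74Fe0.26)2Si2O6: 1.48*24.305 + 0.52*55.845 + 2*28.085 + 6*15.999 = 217.175 g/mol.
Mass of Si per formula unit: 2 × 28.085 = 56.170 g.
Weight fraction Si = 56.170 / 217.175 = 0.2586.

25.86 wt%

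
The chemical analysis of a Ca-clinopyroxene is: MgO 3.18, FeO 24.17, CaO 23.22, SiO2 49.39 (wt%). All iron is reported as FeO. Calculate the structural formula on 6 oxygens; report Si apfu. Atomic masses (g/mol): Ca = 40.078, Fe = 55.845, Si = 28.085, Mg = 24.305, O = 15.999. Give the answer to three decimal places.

1.994 Si apfu

MgO: 3.18/40.304 = 0.07890 mol → 0.07890 mol Mg, 0.07890 mol O.
FeO: 24.17/71.844 = 0.33642 mol → 0.33642 mol Fe, 0.33642 mol O.
CaO: 23.22/56.077 = 0.41407 mol → 0.41407 mol Ca, 0.41407 mol O.
SiO2: 49.39/60.083 = 0.82203 mol → 0.82203 mol Si, 1.64406 mol O.
Total oxygen = 2.47345 mol. Normalization factor = 6/2.47345 = 2.42576.
Si per 6 O = 0.82203 × 2.42576 = 1.994.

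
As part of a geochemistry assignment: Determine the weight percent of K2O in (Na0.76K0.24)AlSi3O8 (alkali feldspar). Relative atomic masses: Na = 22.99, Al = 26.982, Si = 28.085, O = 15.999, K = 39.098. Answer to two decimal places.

4.25 wt%

Molar mass of (Na0.76K0.24)AlSi3O8 = 0.76×22.99 + 0.24×39.098 + 1×26.982 + 3×28.085 + 8×15.999 = 266.085 g/mol.
Each formula unit contains 0.24 K, equivalent to 0.24/2 = 0.1200 mol K2O.
M(K2O) = 2×39.098 + 1×15.999 = 94.195 g/mol.
Mass of K2O per formula unit = 0.1200 × 94.195 = 11.303 g.
K2O wt% = 11.303 / 266.085 × 100 = 4.25%.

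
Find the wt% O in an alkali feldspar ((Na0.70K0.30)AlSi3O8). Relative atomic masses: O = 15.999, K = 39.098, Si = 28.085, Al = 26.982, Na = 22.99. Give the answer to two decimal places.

47.93 mass %

Formula mass = 0.70×22.99 + 0.30×39.098 + 1×26.982 + 3×28.085 + 8×15.999 = 267.051 g/mol, of which 127.992 g is O.
So O makes up 127.992/267.051 = 0.4793 of the mass, i.e. 47.93%.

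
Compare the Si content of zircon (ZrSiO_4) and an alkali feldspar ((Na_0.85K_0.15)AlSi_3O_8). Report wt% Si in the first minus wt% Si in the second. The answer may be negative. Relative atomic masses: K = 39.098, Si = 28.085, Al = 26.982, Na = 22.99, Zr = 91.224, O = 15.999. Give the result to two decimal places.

-16.52 percentage points

Si in ZrSiO_4: molar mass 183.305 g/mol; 1×28.085 = 28.085 g → 15.32 wt%.
Si in (Na_0.85K_0.15)AlSi_3O_8: molar mass 264.635 g/mol; 3×28.085 = 84.255 g → 31.84 wt%.
Difference = 15.32 − 31.84 = -16.52 percentage points.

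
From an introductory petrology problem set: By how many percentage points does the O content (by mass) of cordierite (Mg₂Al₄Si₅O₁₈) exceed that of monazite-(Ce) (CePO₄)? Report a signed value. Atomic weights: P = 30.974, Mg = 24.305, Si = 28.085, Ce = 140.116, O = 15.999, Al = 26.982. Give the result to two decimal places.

22.01 percentage points

O in Mg₂Al₄Si₅O₁₈: molar mass 584.945 g/mol; 18×15.999 = 287.982 g → 49.23 wt%.
O in CePO₄: molar mass 235.086 g/mol; 4×15.999 = 63.996 g → 27.22 wt%.
Difference = 49.23 − 27.22 = 22.01 percentage points.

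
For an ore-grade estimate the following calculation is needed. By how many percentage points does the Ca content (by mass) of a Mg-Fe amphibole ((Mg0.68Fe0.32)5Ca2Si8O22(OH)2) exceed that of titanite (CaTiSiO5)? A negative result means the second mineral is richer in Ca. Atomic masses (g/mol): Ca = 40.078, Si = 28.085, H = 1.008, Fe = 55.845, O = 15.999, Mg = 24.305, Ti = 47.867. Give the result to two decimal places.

-11.16 percentage points

M((Mg0.68Fe0.32)5Ca2Si8O22(OH)2) = 862.817 g/mol, so wt% Ca = 80.156/862.817 × 100 = 9.29%.
M(CaTiSiO5) = 196.025 g/mol, so wt% Ca = 40.078/196.025 × 100 = 20.45%.
9.29 − 20.45 = -11.16 pp.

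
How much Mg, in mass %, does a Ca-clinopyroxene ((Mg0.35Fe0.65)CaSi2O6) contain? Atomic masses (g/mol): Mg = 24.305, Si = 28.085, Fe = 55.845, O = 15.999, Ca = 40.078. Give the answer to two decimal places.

Formula mass = 0.35*24.305 + 0.65*55.845 + 1*40.078 + 2*28.085 + 6*15.999 = 237.048 g/mol, of which 8.507 g is Mg.
So Mg makes up 8.507/237.048 = 0.0359 of the mass, i.e. 3.59%.

3.59 mass %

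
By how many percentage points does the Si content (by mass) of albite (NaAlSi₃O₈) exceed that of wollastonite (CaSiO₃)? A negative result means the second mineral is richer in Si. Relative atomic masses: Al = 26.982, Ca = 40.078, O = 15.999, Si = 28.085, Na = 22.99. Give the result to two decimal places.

7.95 percentage points

Si in NaAlSi₃O₈: molar mass 262.219 g/mol; 3×28.085 = 84.255 g → 32.13 wt%.
Si in CaSiO₃: molar mass 116.160 g/mol; 1×28.085 = 28.085 g → 24.18 wt%.
Difference = 32.13 − 24.18 = 7.95 percentage points.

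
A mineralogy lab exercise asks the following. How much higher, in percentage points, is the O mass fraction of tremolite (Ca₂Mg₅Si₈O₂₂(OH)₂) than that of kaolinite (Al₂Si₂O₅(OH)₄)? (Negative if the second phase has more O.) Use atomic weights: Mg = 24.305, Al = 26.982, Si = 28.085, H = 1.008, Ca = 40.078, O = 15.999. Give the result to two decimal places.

First mineral: 383.976 g O in 812.353 g formula = 47.27 wt% O.
Second mineral: 143.991 g O in 258.157 g formula = 55.78 wt% O.
47.27% − 55.78% gives a difference of -8.51 percentage points.

-8.51 percentage points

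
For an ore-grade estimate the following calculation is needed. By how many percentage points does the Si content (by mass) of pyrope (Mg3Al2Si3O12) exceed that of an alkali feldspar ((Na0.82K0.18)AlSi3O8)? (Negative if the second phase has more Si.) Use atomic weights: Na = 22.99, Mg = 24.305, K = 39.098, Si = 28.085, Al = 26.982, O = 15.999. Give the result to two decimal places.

First mineral: 84.255 g Si in 403.122 g formula = 20.90 wt% Si.
Second mineral: 84.255 g Si in 265.118 g formula = 31.78 wt% Si.
20.90% − 31.78% gives a difference of -10.88 percentage points.

-10.88 percentage points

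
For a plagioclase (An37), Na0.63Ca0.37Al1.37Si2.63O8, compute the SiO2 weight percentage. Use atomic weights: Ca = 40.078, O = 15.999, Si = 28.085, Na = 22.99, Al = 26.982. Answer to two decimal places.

58.93 wt%

Formula mass = 268.133 g/mol.
2.63 Si → 2.6300 mol SiO2 per formula unit; M(SiO2) = 60.083, so SiO2 mass = 158.018 g.
158.018/268.133 × 100 = 58.93 wt%.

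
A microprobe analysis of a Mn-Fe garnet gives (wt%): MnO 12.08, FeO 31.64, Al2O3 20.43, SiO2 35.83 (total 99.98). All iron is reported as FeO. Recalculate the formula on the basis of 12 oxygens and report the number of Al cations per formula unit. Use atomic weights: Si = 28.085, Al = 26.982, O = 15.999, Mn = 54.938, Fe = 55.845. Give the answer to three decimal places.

MnO: 12.08/70.937 = 0.17029 mol → 0.17029 mol Mn, 0.17029 mol O.
FeO: 31.64/71.844 = 0.44040 mol → 0.44040 mol Fe, 0.44040 mol O.
Al2O3: 20.43/101.961 = 0.20037 mol → 0.40074 mol Al, 0.60111 mol O.
SiO2: 35.83/60.083 = 0.59634 mol → 0.59634 mol Si, 1.19268 mol O.
Total oxygen = 2.40448 mol. Normalization factor = 12/2.40448 = 4.99068.
Al per 12 O = 0.40074 × 4.99068 = 2.000.

2.000 Al apfu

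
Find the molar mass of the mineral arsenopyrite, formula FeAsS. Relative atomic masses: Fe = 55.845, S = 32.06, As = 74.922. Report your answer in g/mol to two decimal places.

162.83 g/mol

Fe: 1 × 55.845 = 55.8450
As: 1 × 74.922 = 74.9220
S: 1 × 32.06 = 32.0600
Summing the contributions gives the formula mass.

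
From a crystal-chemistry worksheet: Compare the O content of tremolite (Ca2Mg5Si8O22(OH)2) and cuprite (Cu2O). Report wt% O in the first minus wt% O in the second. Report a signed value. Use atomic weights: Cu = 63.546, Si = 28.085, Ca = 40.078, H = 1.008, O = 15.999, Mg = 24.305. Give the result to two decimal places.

First mineral: 383.976 g O in 812.353 g formula = 47.27 wt% O.
Second mineral: 15.999 g O in 143.091 g formula = 11.18 wt% O.
47.27% − 11.18% gives a difference of 36.09 percentage points.

36.09 percentage points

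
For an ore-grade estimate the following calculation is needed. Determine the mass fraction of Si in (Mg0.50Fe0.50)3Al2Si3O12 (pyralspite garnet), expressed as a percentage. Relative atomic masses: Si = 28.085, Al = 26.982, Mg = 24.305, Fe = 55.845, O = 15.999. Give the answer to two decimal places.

Formula mass = 1.50*24.305 + 1.50*55.845 + 2*26.982 + 3*28.085 + 12*15.999 = 450.432 g/mol, of which 84.255 g is Si.
So Si makes up 84.255/450.432 = 0.1871 of the mass, i.e. 18.71%.

18.71 wt%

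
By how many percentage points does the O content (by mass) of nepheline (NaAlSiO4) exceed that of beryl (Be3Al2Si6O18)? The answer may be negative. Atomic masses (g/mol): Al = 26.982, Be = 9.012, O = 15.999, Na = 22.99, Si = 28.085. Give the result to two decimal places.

-8.53 percentage points

O in NaAlSiO4: molar mass 142.053 g/mol; 4×15.999 = 63.996 g → 45.05 wt%.
O in Be3Al2Si6O18: molar mass 537.492 g/mol; 18×15.999 = 287.982 g → 53.58 wt%.
Difference = 45.05 − 53.58 = -8.53 percentage points.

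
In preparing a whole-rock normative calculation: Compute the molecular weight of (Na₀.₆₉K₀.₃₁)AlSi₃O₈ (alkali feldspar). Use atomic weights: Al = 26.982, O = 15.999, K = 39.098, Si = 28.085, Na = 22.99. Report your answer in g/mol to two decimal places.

267.21 g/mol

Na: 0.69 × 22.99 = 15.8631
K: 0.31 × 39.098 = 12.1204
Al: 1 × 26.982 = 26.9820
Si: 3 × 28.085 = 84.2550
O: 8 × 15.999 = 127.9920
Summing the contributions gives the formula mass.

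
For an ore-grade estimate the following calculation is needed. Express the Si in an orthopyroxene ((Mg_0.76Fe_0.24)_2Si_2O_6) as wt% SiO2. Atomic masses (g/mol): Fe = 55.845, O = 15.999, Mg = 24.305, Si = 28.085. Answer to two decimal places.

55.65 wt%

M((Mg_0.76Fe_0.24)_2Si_2O_6) = 215.913 g/mol; M(SiO2) = 60.083 g/mol.
Moles SiO2 per formula unit = 2 Si ÷ 1 = 2.0000.
SiO2 fraction = (2.0000 × 60.083) / 215.913 = 120.166/215.913 = 0.5565.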